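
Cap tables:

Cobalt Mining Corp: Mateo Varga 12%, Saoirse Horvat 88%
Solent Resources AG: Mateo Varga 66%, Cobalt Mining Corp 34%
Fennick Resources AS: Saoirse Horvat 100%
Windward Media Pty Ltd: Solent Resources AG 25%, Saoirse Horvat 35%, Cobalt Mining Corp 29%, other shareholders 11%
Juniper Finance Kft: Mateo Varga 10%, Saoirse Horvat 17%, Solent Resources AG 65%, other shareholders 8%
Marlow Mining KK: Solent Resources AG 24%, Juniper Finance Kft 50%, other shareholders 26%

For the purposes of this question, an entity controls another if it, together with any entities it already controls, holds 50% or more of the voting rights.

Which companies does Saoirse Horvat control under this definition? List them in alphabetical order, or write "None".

Cobalt Mining Corp, Fennick Resources AS, Windward Media Pty Ltd

Saoirse holds 88% of Cobalt, so Saoirse controls Cobalt.
Saoirse holds 100% of Fennick, so Saoirse controls Fennick.
Saoirse and Cobalt together hold 35% + 29% = 64% of Windward, so Saoirse controls Windward.
No other company's threshold is met.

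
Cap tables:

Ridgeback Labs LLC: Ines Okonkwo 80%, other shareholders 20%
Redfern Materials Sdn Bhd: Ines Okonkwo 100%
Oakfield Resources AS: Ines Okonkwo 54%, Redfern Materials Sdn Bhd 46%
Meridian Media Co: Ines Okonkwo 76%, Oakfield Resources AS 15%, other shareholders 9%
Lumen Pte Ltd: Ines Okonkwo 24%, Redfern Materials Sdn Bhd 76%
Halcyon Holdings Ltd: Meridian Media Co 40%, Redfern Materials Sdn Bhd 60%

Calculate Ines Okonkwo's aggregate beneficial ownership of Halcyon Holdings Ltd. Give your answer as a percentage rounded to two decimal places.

Ines reaches Halcyon along 4 paths.
Via Meridian: 76% × 40% = 30.4%.
Via Oakfield → Meridian: 54% × 15% × 40% = 3.24%.
Via Redfern → Oakfield → Meridian: 100% × 46% × 15% × 40% = 2.76%.
Via Redfern: 100% × 60% = 60%.
Total: 30.4% + 3.24% + 2.76% + 60% = 96.4%.
Rounded: 96.40%.

96.40%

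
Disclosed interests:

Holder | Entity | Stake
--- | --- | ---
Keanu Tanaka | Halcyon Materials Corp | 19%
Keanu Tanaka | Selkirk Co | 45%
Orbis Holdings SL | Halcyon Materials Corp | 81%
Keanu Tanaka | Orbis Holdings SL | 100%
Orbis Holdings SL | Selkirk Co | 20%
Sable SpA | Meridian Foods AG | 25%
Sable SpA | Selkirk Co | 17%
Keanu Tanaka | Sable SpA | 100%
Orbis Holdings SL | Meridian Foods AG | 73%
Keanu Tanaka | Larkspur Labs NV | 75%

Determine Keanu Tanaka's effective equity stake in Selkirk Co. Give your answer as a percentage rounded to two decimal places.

82.00%

Keanu reaches Selkirk along 3 paths.
Via Orbis: 100% × 20% = 20%.
Via Sable: 100% × 17% = 17%.
Direct stake: 45% = 45%.
Total: 20% + 17% + 45% = 82%.
Rounded: 82.00%.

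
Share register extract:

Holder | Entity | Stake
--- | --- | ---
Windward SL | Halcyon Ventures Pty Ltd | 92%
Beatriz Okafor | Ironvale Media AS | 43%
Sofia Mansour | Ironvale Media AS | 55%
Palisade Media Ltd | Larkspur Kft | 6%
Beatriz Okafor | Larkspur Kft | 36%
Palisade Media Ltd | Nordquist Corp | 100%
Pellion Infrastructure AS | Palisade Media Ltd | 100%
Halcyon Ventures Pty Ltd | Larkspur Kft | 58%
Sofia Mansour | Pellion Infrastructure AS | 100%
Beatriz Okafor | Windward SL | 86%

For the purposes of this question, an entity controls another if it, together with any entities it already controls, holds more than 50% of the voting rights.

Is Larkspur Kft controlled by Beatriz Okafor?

Yes

Beatriz holds 86% of Windward, so Beatriz controls Windward.
Windward holds 92% of Halcyon, so Beatriz controls Halcyon.
Beatriz and Halcyon together hold 36% + 58% = 94% of Larkspur, so Beatriz controls Larkspur.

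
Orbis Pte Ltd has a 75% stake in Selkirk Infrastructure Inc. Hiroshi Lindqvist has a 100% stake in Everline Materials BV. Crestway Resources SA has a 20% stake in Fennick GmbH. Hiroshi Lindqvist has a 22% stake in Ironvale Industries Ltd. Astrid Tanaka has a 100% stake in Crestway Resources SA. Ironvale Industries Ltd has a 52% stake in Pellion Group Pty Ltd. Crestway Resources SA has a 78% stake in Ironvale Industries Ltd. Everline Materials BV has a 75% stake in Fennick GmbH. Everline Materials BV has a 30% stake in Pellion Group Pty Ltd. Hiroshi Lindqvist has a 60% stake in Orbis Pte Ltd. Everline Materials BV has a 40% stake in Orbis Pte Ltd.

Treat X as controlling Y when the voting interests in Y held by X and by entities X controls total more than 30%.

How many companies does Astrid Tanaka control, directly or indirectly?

3

Astrid holds 100% of Crestway, so Astrid controls Crestway.
Crestway holds 78% of Ironvale, so Astrid controls Ironvale.
Ironvale holds 52% of Pellion, so Astrid controls Pellion.
No other company's threshold is met.
Astrid controls 3 companies.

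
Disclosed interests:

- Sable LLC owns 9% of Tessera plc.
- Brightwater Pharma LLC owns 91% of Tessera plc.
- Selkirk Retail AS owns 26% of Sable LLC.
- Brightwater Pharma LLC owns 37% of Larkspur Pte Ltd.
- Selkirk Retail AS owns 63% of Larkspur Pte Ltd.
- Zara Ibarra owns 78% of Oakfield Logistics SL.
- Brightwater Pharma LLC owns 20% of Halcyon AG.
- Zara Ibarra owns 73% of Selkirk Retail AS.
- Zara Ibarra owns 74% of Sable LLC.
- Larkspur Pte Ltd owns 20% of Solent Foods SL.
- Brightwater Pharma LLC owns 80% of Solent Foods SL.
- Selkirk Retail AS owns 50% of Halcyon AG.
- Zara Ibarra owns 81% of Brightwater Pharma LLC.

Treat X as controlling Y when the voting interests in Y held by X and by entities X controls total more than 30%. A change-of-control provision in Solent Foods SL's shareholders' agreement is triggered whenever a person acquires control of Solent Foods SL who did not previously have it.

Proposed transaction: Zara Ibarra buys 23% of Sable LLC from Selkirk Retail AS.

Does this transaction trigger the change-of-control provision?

The purchase adds only to Zara's holdings (Selkirk's stake shrinks), so Zara is the only person who could newly come to control Solent.
Zara holds 81% of Brightwater, so Zara controls Brightwater.
Zara holds 73% of Selkirk, so Zara controls Selkirk.
Selkirk and Brightwater together hold 63% + 37% = 100% of Larkspur, so Zara controls Larkspur.
Larkspur and Brightwater together hold 20% + 80% = 100% of Solent, so Zara controls Solent.
So Zara already controls Solent before the transaction.
After the purchase, Zara's direct stake in Sable rises to 74% + 23% = 97%, and Selkirk's stake falls to 3%.
Zara controlled Solent already, so this is not a new person acquiring control; every other person's position is unchanged or reduced.
No new person acquires control, so the clause is not triggered.

No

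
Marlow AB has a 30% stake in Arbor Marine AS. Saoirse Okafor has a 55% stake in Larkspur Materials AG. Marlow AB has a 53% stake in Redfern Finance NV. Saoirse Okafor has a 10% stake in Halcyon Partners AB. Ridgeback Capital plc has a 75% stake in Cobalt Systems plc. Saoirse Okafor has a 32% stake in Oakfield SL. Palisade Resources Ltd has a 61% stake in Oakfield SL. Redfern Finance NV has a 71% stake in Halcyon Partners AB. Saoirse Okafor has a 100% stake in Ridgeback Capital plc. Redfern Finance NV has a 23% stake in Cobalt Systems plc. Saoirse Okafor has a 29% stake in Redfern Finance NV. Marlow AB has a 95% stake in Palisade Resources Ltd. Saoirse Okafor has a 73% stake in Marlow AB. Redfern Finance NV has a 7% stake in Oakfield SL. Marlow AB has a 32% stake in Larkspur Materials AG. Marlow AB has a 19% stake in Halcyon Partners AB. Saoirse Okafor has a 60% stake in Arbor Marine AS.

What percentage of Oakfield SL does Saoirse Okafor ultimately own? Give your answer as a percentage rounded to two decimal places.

Saoirse reaches Oakfield along 4 paths.
Direct stake: 32% = 32%.
Via Marlow → Redfern: 73% × 53% × 7% = 2.7083%.
Via Redfern: 29% × 7% = 2.03%.
Via Marlow → Palisade: 73% × 95% × 61% = 42.3035%.
Total: 32% + 2.7083% + 2.03% + 42.3035% = 79.0418%.
Rounded: 79.04%.

79.04%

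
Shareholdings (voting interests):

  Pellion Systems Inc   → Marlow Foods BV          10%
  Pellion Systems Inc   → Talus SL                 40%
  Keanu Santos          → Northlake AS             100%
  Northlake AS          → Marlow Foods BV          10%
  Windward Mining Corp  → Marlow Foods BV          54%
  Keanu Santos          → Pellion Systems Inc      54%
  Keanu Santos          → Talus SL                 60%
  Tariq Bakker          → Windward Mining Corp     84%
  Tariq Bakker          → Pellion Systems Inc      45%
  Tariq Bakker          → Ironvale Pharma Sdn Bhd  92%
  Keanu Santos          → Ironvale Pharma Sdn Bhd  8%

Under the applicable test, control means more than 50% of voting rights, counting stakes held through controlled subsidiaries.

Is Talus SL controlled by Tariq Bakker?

Tariq holds 84% of Windward, so Tariq controls Windward.
Tariq holds 92% of Ironvale, so Tariq controls Ironvale.
Windward holds 54% of Marlow, so Tariq controls Marlow.
Neither Tariq nor any entity Tariq controls holds any voting interest in Talus.
So Tariq does not control Talus.

No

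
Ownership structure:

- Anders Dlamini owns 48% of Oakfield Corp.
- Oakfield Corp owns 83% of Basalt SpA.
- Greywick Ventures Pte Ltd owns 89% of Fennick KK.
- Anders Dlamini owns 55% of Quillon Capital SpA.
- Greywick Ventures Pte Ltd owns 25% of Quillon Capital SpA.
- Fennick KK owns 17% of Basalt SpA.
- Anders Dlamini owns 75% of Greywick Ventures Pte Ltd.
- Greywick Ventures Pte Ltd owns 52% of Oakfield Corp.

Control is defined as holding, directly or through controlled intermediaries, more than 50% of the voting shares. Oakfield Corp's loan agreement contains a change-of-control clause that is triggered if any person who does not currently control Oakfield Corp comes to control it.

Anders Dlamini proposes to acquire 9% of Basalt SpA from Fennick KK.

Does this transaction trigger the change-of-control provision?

The purchase adds only to Anders's holdings (Fennick's stake shrinks), so Anders is the only person who could newly come to control Oakfield.
Anders holds 75% of Greywick, so Anders controls Greywick.
Anders and Greywick together hold 48% + 52% = 100% of Oakfield, so Anders controls Oakfield.
So Anders already controls Oakfield before the transaction.
After the purchase, Anders holds 9% of Basalt directly, and Fennick's stake falls to 8%.
Anders controlled Oakfield already, so this is not a new person acquiring control; every other person's position is unchanged or reduced.
No new person acquires control, so the clause is not triggered.

No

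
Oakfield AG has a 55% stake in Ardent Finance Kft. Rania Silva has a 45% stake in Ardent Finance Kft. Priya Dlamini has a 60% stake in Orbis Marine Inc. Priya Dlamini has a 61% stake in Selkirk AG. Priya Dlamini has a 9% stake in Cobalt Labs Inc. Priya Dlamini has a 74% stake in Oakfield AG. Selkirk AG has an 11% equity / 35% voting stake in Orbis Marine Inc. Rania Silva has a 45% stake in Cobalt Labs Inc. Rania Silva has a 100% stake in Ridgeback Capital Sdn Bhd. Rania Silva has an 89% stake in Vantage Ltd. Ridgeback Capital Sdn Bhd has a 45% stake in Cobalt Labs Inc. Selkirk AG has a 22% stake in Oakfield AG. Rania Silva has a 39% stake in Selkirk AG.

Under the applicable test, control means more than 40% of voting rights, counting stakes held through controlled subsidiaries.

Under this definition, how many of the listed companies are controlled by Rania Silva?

Rania holds 89% of Vantage, so Rania controls Vantage.
Rania holds 100% of Ridgeback, so Rania controls Ridgeback.
Rania holds 45% of Ardent, so Rania controls Ardent.
Ridgeback and Rania together hold 45% + 45% = 90% of Cobalt, so Rania controls Cobalt.
No other company's threshold is met.
Rania controls 4 companies.

4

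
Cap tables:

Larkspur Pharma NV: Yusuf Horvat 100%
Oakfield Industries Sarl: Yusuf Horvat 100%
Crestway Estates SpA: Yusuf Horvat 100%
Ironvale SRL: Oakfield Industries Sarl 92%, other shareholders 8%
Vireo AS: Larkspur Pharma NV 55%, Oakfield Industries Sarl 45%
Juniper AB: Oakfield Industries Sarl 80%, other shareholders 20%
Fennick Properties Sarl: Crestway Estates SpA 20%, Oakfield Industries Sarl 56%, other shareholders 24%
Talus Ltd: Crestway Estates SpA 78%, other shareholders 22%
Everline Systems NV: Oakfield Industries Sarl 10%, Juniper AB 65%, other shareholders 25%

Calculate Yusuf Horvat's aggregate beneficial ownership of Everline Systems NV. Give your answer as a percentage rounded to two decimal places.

Yusuf reaches Everline along 2 paths.
Via Oakfield: 100% × 10% = 10%.
Via Oakfield → Juniper: 100% × 80% × 65% = 52%.
Total: 10% + 52% = 62%.
Rounded: 62.00%.

62.00%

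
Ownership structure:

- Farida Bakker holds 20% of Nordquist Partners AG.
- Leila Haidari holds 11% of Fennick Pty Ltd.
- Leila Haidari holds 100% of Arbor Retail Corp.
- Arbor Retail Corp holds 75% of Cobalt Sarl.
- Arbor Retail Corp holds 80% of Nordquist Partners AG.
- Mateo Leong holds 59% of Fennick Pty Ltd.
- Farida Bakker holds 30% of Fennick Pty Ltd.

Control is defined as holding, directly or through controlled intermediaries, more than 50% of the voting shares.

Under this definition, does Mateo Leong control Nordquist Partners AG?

Mateo holds 59% of Fennick, so Mateo controls Fennick.
Neither Mateo nor any entity Mateo controls holds any voting interest in Nordquist.
So Mateo does not control Nordquist.

No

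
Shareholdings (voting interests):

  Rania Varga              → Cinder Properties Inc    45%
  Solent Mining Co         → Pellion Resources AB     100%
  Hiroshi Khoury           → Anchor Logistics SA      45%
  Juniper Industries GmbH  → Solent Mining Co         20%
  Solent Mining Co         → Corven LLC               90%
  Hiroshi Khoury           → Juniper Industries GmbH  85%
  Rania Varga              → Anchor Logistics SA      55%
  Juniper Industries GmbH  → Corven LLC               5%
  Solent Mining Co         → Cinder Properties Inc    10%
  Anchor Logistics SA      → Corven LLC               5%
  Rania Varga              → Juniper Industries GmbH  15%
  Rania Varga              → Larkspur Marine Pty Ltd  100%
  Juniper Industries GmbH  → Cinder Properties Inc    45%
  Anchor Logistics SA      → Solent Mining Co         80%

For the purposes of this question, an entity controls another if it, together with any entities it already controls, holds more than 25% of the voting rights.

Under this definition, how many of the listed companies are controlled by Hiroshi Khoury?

6

Hiroshi holds 45% of Anchor, so Hiroshi controls Anchor.
Hiroshi holds 85% of Juniper, so Hiroshi controls Juniper.
Juniper and Anchor together hold 20% + 80% = 100% of Solent, so Hiroshi controls Solent.
Solent holds 100% of Pellion, so Hiroshi controls Pellion.
Anchor and Juniper and Solent together hold 5% + 5% + 90% = 100% of Corven, so Hiroshi controls Corven.
Juniper and Solent together hold 45% + 10% = 55% of Cinder, so Hiroshi controls Cinder.
No other company's threshold is met.
Hiroshi controls 6 companies.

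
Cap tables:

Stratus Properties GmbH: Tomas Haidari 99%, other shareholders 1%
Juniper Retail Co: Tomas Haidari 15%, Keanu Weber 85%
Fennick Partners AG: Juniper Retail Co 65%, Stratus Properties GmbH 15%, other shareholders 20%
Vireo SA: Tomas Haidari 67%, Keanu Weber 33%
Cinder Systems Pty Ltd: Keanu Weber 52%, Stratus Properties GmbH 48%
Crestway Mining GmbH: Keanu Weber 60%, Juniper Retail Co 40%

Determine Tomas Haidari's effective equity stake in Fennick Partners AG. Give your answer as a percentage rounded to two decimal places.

Tomas reaches Fennick along 2 paths.
Via Juniper: 15% × 65% = 9.75%.
Via Stratus: 99% × 15% = 14.85%.
Total: 9.75% + 14.85% = 24.6%.
Rounded: 24.60%.

24.60%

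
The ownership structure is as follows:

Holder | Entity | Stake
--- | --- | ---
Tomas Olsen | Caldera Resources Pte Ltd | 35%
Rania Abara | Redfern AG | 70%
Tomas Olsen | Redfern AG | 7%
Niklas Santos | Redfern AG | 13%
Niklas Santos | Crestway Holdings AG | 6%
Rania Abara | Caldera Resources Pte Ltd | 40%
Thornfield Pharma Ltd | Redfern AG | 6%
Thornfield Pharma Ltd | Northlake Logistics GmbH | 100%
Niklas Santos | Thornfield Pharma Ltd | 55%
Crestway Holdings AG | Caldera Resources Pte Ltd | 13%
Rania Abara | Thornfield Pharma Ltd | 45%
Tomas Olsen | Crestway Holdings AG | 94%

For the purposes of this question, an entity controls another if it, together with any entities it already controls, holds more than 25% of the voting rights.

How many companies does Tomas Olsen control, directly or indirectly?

Tomas holds 94% of Crestway, so Tomas controls Crestway.
Tomas and Crestway together hold 35% + 13% = 48% of Caldera, so Tomas controls Caldera.
No other company's threshold is met.
Tomas controls 2 companies.

2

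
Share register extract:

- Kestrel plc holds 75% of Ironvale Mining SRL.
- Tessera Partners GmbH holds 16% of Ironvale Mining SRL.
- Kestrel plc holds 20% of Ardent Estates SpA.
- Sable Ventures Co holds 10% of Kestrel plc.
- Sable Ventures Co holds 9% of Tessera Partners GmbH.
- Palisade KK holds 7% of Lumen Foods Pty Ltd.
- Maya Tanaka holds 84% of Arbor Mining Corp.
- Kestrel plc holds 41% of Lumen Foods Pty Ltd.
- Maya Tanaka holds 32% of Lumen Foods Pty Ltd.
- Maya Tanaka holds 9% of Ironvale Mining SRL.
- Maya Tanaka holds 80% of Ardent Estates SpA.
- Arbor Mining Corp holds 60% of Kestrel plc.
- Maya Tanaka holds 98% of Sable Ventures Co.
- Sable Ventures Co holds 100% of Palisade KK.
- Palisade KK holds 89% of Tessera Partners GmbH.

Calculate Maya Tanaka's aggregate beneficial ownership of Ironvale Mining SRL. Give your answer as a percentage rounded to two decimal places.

69.52%

Maya reaches Ironvale along 5 paths.
Direct stake: 9% = 9%.
Via Sable → Kestrel: 98% × 10% × 75% = 7.35%.
Via Arbor → Kestrel: 84% × 60% × 75% = 37.8%.
Via Sable → Palisade → Tessera: 98% × 100% × 89% × 16% = 13.9552%.
Via Sable → Tessera: 98% × 9% × 16% = 1.4112%.
Total: 9% + 7.35% + 37.8% + 13.9552% + 1.4112% = 69.5164%.
Rounded: 69.52%.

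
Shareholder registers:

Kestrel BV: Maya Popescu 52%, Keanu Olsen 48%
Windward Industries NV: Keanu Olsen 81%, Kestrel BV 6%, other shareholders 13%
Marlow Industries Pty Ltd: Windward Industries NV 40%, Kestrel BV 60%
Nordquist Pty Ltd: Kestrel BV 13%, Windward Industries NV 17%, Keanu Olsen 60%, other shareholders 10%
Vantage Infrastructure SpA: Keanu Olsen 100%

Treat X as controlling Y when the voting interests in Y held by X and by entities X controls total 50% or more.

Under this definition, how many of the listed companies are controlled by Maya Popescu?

2

Maya holds 52% of Kestrel, so Maya controls Kestrel.
Kestrel holds 60% of Marlow, so Maya controls Marlow.
No other company's threshold is met.
Maya controls 2 companies.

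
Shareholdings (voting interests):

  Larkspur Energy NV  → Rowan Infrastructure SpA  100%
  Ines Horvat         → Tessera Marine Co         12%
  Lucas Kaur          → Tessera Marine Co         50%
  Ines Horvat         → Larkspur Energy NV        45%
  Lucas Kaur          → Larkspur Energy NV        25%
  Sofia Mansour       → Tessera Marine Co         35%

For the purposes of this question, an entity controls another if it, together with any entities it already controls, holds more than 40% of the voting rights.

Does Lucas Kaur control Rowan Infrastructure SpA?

Lucas holds 50% of Tessera, so Lucas controls Tessera.
Neither Lucas nor any entity Lucas controls holds any voting interest in Rowan.
So Lucas does not control Rowan.

No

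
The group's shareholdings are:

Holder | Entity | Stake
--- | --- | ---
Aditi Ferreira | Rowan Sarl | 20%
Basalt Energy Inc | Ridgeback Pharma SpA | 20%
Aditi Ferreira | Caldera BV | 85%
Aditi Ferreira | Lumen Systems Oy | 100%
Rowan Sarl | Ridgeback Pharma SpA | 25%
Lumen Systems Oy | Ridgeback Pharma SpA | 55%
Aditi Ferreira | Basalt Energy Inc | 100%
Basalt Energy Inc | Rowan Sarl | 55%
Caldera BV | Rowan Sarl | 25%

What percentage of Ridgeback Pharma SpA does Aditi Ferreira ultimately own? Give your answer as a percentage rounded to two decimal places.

Aditi reaches Ridgeback along 5 paths.
Via Lumen: 100% × 55% = 55%.
Via Caldera → Rowan: 85% × 25% × 25% = 5.3125%.
Via Rowan: 20% × 25% = 5%.
Via Basalt → Rowan: 100% × 55% × 25% = 13.75%.
Via Basalt: 100% × 20% = 20%.
Total: 55% + 5.3125% + 5% + 13.75% + 20% = 99.0625%.
Rounded: 99.06%.

99.06%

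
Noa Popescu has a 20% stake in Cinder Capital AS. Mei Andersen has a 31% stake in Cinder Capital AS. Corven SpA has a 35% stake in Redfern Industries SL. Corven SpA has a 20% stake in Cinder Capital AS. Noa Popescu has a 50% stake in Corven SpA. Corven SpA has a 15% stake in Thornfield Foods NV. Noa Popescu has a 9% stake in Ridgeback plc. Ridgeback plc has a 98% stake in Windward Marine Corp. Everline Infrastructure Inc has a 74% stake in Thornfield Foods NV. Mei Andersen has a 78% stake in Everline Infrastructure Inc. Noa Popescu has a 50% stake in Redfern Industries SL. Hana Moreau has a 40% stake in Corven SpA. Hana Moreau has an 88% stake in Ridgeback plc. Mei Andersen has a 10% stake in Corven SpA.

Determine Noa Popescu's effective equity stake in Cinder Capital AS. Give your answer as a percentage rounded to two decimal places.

Noa reaches Cinder along 2 paths.
Direct stake: 20% = 20%.
Via Corven: 50% × 20% = 10%.
Total: 20% + 10% = 30%.
Rounded: 30.00%.

30.00%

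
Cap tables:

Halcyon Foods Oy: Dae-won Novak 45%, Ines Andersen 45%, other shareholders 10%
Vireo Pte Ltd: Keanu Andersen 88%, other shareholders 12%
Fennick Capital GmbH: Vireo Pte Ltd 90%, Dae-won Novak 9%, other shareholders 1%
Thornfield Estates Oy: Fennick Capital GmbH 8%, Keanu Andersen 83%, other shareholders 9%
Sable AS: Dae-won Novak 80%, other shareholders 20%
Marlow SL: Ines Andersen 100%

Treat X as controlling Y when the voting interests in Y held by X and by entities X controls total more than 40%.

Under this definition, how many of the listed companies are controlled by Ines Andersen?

Ines holds 45% of Halcyon, so Ines controls Halcyon.
Ines holds 100% of Marlow, so Ines controls Marlow.
No other company's threshold is met.
Ines controls 2 companies.

2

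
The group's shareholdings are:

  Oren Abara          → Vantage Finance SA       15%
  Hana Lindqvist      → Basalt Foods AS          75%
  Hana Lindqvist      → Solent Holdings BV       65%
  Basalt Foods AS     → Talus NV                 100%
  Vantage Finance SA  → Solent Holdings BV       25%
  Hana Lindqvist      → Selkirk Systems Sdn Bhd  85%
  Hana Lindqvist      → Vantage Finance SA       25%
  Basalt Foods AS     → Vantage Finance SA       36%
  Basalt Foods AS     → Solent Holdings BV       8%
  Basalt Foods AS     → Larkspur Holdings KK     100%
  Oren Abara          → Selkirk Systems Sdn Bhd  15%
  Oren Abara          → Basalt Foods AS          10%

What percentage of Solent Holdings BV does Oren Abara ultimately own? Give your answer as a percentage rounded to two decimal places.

5.45%

Oren reaches Solent along 3 paths.
Via Basalt: 10% × 8% = 0.8%.
Via Vantage: 15% × 25% = 3.75%.
Via Basalt → Vantage: 10% × 36% × 25% = 0.9%.
Total: 0.8% + 3.75% + 0.9% = 5.45%.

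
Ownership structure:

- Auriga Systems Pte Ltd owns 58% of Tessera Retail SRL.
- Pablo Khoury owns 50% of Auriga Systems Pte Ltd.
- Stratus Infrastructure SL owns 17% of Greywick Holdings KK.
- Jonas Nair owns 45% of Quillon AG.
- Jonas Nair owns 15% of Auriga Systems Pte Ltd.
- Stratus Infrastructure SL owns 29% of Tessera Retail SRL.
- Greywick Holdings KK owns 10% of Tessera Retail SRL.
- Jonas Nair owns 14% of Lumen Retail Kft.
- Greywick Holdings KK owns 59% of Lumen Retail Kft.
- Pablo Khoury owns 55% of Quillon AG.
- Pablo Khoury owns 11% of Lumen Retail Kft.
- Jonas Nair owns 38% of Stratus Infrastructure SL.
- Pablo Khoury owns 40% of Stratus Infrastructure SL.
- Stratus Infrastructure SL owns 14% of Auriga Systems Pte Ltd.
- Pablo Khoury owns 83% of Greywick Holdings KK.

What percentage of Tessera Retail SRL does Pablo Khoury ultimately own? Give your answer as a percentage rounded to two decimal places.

52.83%

Pablo reaches Tessera along 5 paths.
Via Stratus: 40% × 29% = 11.6%.
Via Stratus → Greywick: 40% × 17% × 10% = 0.68%.
Via Greywick: 83% × 10% = 8.3%.
Via Auriga: 50% × 58% = 29%.
Via Stratus → Auriga: 40% × 14% × 58% = 3.248%.
Total: 11.6% + 0.68% + 8.3% + 29% + 3.248% = 52.828%.
Rounded: 52.83%.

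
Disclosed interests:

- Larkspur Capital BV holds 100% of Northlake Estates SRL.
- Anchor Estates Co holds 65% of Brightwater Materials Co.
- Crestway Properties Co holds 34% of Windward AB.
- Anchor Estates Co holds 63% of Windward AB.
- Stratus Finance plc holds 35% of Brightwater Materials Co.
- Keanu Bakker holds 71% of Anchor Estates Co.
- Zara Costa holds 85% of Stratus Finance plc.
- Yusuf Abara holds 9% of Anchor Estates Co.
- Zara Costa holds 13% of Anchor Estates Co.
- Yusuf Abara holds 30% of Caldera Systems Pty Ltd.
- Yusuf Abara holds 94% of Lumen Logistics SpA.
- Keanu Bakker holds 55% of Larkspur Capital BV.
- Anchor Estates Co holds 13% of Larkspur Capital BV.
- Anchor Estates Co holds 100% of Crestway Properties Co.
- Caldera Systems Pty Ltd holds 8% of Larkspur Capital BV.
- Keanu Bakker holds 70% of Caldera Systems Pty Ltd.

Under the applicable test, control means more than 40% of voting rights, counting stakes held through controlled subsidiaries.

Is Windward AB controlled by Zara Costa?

Zara holds 85% of Stratus, so Zara controls Stratus.
Neither Zara nor any entity Zara controls holds any voting interest in Windward.
So Zara does not control Windward.

No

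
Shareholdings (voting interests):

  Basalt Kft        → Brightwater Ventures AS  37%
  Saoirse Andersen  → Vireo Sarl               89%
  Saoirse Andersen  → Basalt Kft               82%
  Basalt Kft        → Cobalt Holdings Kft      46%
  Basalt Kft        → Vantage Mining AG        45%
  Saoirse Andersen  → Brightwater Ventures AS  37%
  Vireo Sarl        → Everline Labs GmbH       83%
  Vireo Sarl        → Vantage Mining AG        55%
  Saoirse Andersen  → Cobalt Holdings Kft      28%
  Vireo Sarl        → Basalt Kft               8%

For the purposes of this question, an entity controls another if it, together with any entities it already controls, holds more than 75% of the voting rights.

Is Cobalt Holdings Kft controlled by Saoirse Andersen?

No

Saoirse holds 89% of Vireo, so Saoirse controls Vireo.
Saoirse and Vireo together hold 82% + 8% = 90% of Basalt, so Saoirse controls Basalt.
Basalt and Vireo together hold 45% + 55% = 100% of Vantage, so Saoirse controls Vantage.
Vireo holds 83% of Everline, so Saoirse controls Everline.
In Cobalt, Saoirse's side holds only 46% + 28% = 74%, not > 75%.
So Saoirse does not control Cobalt.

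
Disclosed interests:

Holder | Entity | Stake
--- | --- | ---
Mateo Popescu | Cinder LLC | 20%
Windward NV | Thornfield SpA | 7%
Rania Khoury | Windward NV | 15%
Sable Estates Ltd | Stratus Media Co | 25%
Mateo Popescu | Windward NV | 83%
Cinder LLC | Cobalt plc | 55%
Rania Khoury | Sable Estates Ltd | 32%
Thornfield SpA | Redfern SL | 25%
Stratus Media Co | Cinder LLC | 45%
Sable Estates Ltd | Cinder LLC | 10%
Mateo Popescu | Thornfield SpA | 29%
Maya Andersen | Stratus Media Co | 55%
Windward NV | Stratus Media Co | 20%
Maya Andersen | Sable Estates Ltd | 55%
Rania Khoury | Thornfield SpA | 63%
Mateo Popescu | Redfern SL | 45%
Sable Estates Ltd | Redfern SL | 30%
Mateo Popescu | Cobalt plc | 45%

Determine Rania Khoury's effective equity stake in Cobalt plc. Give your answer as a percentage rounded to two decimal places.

Rania reaches Cobalt along 3 paths.
Via Windward → Stratus → Cinder: 15% × 20% × 45% × 55% = 0.7425%.
Via Sable → Stratus → Cinder: 32% × 25% × 45% × 55% = 1.98%.
Via Sable → Cinder: 32% × 10% × 55% = 1.76%.
Total: 0.7425% + 1.98% + 1.76% = 4.4825%.
Rounded: 4.48%.

4.48%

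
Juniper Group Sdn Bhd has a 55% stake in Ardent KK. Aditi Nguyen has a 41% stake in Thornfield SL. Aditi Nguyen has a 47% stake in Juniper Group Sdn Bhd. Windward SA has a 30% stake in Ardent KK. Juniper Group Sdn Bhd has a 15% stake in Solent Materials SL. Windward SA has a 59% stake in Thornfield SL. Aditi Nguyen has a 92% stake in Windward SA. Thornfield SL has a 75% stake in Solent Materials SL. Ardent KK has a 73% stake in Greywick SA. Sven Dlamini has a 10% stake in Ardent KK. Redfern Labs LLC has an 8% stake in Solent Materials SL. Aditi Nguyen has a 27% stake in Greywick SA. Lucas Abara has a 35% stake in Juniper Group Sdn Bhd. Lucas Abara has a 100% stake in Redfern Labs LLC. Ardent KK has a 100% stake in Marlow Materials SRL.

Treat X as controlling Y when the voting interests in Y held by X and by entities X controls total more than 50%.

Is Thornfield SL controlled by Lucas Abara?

No

Lucas holds 100% of Redfern, so Lucas controls Redfern.
Neither Lucas nor any entity Lucas controls holds any voting interest in Thornfield.
So Lucas does not control Thornfield.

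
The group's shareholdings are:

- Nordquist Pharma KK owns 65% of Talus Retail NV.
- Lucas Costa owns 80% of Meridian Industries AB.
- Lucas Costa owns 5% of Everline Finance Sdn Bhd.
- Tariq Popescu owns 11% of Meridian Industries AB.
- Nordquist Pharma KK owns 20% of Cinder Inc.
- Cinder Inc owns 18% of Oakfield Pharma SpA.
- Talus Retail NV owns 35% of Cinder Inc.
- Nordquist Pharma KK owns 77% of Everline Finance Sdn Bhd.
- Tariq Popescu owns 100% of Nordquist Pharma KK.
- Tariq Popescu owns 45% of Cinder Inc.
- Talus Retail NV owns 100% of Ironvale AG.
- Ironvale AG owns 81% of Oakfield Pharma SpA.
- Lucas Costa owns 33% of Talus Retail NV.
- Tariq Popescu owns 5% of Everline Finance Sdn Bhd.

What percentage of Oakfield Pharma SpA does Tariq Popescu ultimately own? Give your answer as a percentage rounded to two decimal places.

68.45%

Tariq reaches Oakfield along 4 paths.
Via Nordquist → Talus → Ironvale: 100% × 65% × 100% × 81% = 52.65%.
Via Cinder: 45% × 18% = 8.1%.
Via Nordquist → Talus → Cinder: 100% × 65% × 35% × 18% = 4.095%.
Via Nordquist → Cinder: 100% × 20% × 18% = 3.6%.
Total: 52.65% + 8.1% + 4.095% + 3.6% = 68.445%.
Rounded: 68.45%.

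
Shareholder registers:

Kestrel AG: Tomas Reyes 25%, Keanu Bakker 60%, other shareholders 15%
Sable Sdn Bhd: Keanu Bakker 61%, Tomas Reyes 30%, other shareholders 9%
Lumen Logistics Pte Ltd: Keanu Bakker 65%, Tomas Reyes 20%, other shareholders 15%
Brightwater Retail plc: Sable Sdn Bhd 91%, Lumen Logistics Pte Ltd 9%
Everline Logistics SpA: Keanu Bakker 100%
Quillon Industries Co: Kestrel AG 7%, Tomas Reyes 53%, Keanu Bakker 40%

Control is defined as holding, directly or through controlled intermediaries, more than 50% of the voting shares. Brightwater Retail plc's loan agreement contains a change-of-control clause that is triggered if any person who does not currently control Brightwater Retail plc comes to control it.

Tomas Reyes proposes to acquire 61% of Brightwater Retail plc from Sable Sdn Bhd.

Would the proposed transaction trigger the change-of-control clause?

The purchase adds only to Tomas's holdings (Sable's stake shrinks), so Tomas is the only person who could newly come to control Brightwater.
Tomas holds 53% of Quillon, so Tomas controls Quillon.
Neither Tomas nor any entity Tomas controls holds any voting interest in Brightwater.
So before the transaction, Tomas does not control Brightwater.
After the purchase, Tomas holds 61% of Brightwater directly, and Sable's stake falls to 30%.
Tomas holds 61% of Brightwater, so Tomas controls Brightwater.
Tomas did not control Brightwater before and does after, so the clause is triggered.

Yes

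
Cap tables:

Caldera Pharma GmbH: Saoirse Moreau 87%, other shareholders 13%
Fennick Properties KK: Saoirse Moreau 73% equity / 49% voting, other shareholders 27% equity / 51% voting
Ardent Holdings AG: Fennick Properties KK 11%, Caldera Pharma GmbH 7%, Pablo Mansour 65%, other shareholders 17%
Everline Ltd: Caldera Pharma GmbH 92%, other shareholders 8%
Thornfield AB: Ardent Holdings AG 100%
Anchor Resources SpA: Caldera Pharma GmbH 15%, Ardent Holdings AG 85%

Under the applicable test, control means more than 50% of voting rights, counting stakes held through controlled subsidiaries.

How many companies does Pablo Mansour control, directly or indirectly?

3

Pablo holds 65% of Ardent, so Pablo controls Ardent.
Ardent holds 100% of Thornfield, so Pablo controls Thornfield.
Ardent holds 85% of Anchor, so Pablo controls Anchor.
No other company's threshold is met.
Pablo controls 3 companies.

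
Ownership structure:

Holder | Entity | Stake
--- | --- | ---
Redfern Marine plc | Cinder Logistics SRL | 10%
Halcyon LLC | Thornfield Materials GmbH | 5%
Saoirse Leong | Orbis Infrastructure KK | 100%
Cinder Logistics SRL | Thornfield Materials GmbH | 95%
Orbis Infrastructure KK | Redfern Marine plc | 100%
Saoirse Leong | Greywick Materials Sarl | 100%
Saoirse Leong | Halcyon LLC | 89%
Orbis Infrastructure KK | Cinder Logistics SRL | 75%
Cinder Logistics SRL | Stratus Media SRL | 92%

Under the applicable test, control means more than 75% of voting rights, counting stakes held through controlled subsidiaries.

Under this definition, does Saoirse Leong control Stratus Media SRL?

Yes

Saoirse holds 100% of Orbis, so Saoirse controls Orbis.
Orbis holds 100% of Redfern, so Saoirse controls Redfern.
Orbis and Redfern together hold 75% + 10% = 85% of Cinder, so Saoirse controls Cinder.
Cinder holds 92% of Stratus, so Saoirse controls Stratus.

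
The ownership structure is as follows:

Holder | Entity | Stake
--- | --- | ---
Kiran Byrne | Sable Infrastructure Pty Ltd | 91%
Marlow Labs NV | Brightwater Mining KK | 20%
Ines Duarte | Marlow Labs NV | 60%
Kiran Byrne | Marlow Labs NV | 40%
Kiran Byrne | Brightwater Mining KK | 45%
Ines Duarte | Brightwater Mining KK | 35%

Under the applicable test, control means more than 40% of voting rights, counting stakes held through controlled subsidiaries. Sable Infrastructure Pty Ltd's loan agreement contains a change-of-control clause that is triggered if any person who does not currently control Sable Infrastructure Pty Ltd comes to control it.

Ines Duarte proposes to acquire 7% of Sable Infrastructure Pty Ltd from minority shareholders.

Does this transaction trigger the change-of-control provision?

No

The purchase changes only Ines's holdings, so Ines is the only person who could newly come to control Sable.
Ines holds 60% of Marlow, so Ines controls Marlow.
Ines and Marlow together hold 35% + 20% = 55% of Brightwater, so Ines controls Brightwater.
Neither Ines nor any entity Ines controls holds any voting interest in Sable.
So before the transaction, Ines does not control Sable.
After the purchase, Ines holds 7% of Sable directly.
After the transaction, Ines's side holds 7% of Sable, not > 40%, so Ines still does not control Sable.
No new person acquires control, so the clause is not triggered.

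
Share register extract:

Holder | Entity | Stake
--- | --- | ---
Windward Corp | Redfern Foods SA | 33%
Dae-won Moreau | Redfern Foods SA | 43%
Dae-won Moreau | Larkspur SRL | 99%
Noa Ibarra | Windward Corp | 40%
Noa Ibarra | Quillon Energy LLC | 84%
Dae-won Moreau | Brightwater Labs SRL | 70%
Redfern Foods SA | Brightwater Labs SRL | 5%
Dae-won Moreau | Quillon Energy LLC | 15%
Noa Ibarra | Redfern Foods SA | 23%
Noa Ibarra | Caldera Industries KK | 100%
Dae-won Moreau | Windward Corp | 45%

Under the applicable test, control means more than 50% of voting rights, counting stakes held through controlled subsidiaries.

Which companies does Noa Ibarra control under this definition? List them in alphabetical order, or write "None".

Caldera Industries KK, Quillon Energy LLC

Noa holds 84% of Quillon, so Noa controls Quillon.
Noa holds 100% of Caldera, so Noa controls Caldera.
No other company's threshold is met.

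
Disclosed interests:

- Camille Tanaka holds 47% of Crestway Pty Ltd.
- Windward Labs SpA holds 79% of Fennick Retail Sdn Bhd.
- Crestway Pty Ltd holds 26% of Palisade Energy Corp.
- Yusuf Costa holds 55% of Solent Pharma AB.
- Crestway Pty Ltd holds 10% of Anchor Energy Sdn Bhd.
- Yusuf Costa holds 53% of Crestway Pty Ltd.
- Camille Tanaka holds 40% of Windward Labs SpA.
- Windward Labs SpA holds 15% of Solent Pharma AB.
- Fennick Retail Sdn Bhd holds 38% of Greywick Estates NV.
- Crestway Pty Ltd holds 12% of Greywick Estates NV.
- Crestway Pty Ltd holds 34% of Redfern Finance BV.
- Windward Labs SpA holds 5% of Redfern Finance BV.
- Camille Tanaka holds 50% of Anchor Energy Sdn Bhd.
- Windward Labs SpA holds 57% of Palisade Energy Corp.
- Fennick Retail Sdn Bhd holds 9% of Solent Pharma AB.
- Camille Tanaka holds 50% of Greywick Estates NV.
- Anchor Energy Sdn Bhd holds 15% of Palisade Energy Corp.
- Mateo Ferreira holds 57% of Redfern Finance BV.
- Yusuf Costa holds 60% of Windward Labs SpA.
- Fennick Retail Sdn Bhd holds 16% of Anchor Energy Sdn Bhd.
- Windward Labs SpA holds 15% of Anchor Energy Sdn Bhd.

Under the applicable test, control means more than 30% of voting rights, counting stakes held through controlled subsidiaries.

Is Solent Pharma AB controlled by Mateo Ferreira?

No

Mateo holds 57% of Redfern, so Mateo controls Redfern.
Neither Mateo nor any entity Mateo controls holds any voting interest in Solent.
So Mateo does not control Solent.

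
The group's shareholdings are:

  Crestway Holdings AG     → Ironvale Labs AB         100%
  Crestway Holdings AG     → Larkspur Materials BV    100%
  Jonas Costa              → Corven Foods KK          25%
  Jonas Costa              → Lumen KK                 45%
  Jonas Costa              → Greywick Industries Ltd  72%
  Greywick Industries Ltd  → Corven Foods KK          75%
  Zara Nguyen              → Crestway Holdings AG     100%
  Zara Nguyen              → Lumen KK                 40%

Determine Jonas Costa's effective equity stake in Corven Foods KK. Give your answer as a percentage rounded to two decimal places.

79.00%

Jonas reaches Corven along 2 paths.
Via Greywick: 72% × 75% = 54%.
Direct stake: 25% = 25%.
Total: 54% + 25% = 79%.
Rounded: 79.00%.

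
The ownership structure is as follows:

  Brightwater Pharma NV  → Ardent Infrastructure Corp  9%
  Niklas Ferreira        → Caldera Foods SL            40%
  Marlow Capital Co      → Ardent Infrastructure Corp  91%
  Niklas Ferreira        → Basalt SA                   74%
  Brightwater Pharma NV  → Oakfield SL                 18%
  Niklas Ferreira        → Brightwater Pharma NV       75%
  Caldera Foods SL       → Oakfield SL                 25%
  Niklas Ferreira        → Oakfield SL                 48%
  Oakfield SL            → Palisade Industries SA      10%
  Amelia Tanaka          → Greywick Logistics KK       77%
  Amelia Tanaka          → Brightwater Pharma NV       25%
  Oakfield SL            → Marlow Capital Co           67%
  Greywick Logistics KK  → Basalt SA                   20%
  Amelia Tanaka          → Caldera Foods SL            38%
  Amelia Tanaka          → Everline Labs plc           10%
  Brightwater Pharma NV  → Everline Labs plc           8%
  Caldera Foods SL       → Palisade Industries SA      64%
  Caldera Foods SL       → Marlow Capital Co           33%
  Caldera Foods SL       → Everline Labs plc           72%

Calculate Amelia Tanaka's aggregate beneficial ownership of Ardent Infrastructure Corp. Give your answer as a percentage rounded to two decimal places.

22.20%

Amelia reaches Ardent along 4 paths.
Via Caldera → Marlow: 38% × 33% × 91% = 11.4114%.
Via Caldera → Oakfield → Marlow: 38% × 25% × 67% × 91% = 5.79215%.
Via Brightwater → Oakfield → Marlow: 25% × 18% × 67% × 91% = 2.74365%.
Via Brightwater: 25% × 9% = 2.25%.
Total: 11.4114% + 5.79215% + 2.74365% + 2.25% = 22.1972%.
Rounded: 22.20%.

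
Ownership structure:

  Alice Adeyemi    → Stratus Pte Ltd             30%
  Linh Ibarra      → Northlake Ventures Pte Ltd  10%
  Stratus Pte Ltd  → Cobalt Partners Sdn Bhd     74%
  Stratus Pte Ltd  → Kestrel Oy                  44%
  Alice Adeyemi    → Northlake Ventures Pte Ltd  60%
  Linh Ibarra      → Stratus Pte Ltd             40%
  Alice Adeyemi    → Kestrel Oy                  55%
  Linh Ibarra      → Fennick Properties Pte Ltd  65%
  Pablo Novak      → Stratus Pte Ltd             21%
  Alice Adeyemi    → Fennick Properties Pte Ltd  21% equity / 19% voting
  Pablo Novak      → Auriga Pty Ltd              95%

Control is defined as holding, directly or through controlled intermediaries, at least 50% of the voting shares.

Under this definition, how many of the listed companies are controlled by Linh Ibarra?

Linh holds 65% of Fennick, so Linh controls Fennick.
No other company's threshold is met.
Linh controls 1 company.

1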